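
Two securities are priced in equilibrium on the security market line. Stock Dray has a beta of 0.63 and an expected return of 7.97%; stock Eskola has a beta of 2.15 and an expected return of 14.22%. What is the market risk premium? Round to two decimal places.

4.11%

Both satisfy E(R) = R_f + β·MRP, so the slope of the SML is
MRP = (14.22% − 7.97%) / (2.15 − 0.63) = 6.25% / 1.52 = 4.1118%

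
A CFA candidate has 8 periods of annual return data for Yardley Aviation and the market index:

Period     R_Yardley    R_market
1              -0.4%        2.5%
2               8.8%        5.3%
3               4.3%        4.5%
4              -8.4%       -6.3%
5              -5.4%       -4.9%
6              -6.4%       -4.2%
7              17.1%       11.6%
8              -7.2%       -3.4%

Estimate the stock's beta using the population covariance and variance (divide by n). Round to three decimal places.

Mean R_i = (-0.4 + 8.8 + 4.3 − 8.4 − 5.4 − 6.4 + 17.1 − 7.2) / 8 = 0.3000%
Mean R_m = (2.5 + 5.3 + 4.5 − 6.3 − 4.9 − 4.2 + 11.6 − 3.4) / 8 = 0.6375%
Σ(R_i − R̄_i)(R_m − R̄_m) = 392.5600  ⇒  Cov = 392.5600 / 8 = 49.0700
Σ(R_m − R̄_m)² = 278.7988  ⇒  Var(R_m) = 278.7988 / 8 = 34.8499
β = Cov / Var(R_m) = 49.0700 / 34.8499 = 1.4080

1.408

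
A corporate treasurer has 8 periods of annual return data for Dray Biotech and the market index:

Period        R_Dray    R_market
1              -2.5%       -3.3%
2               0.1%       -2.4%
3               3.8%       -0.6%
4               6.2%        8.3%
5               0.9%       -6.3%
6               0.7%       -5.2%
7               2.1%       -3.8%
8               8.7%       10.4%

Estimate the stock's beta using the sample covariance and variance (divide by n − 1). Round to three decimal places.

0.502

Mean R_i = (-2.5 + 0.1 + 3.8 + 6.2 + 0.9 + 0.7 + 2.1 + 8.7) / 8 = 2.5000%
Mean R_m = (-3.3 − 2.4 − 0.6 + 8.3 − 6.3 − 5.2 − 3.8 + 10.4) / 8 = -0.3625%
Σ(R_i − R̄_i)(R_m − R̄_m) = 137.6300  ⇒  Cov = 137.6300 / 7 = 19.6614
Σ(R_m − R̄_m)² = 274.1788  ⇒  Var(R_m) = 274.1788 / 7 = 39.1684
β = Cov / Var(R_m) = 19.6614 / 39.1684 = 0.5020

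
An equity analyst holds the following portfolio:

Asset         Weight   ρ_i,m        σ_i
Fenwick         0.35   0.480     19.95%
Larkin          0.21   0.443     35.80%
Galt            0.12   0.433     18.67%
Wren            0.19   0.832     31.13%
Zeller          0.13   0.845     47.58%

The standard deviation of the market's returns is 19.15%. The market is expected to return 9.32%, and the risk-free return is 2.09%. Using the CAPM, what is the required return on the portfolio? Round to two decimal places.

8.81%

β_Fenwick = 0.480 × 19.95% / 19.15% = 0.5001
β_Larkin = 0.443 × 35.80% / 19.15% = 0.8282
β_Galt = 0.433 × 18.67% / 19.15% = 0.4221
β_Wren = 0.832 × 31.13% / 19.15% = 1.3525
β_Zeller = 0.845 × 47.58% / 19.15% = 2.0995
β_P = Σ w_i β_i = 0.35×0.5001 + 0.21×0.8282 + 0.12×0.4221 + 0.19×1.3525 + 0.13×2.0995 = 0.9295
MRP = 9.32% − 2.09% = 7.23%
E(R_P) = R_f + β_P × MRP = 2.09% + 0.9295 × 7.23% = 8.81%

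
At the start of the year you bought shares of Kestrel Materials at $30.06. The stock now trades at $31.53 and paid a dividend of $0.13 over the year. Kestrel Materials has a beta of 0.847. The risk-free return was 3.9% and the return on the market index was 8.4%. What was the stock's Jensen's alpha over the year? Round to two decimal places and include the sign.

Realised HPR = (P1 + D1 − P0) / P0 = (31.53 + 0.13 − 30.06) / 30.06 = 1.60 / 30.06 = 5.3227%
MRP = 8.4% − 3.9% = 4.50%
CAPM required = R_f + β·MRP = 3.9% + 0.847 × 4.5% = 7.7115%
α = realised − required = 5.3227% − 7.7115% = -2.39%

-2.39%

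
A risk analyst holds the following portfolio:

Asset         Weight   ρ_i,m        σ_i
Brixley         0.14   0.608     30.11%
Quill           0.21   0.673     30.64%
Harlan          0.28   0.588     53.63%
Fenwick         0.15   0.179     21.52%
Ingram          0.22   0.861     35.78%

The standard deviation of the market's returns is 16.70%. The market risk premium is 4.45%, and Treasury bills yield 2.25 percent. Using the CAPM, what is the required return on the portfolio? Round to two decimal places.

8.40%

β_Brixley = 0.608 × 30.11% / 16.70% = 1.0962
β_Quill = 0.673 × 30.64% / 16.70% = 1.2348
β_Harlan = 0.588 × 53.63% / 16.70% = 1.8883
β_Fenwick = 0.179 × 21.52% / 16.70% = 0.2307
β_Ingram = 0.861 × 35.78% / 16.70% = 1.8447
β_P = Σ w_i β_i = 0.14×1.0962 + 0.21×1.2348 + 0.28×1.8883 + 0.15×0.2307 + 0.22×1.8447 = 1.3819
E(R_P) = R_f + β_P × MRP = 2.25% + 1.3819 × 4.45% = 8.40%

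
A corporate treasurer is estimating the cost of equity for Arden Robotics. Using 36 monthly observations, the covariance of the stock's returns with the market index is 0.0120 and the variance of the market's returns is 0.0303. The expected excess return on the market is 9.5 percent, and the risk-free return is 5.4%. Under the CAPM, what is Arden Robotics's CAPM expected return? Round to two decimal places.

9.16%

β = Cov(R_i, R_m) / Var(R_m) = 0.0120 / 0.0303 = 0.3960
E(R) = R_f + β × MRP = 5.4% + 0.3960 × 9.5% = 9.16%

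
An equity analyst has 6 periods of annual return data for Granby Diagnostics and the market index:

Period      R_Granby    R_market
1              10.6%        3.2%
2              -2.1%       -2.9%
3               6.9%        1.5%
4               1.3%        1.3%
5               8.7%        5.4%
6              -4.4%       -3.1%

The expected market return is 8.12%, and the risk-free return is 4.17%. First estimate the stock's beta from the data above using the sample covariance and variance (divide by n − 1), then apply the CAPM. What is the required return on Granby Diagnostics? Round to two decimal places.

10.73%

Mean R_i = (10.6 − 2.1 + 6.9 + 1.3 + 8.7 − 4.4) / 6 = 3.5000%
Mean R_m = (3.2 − 2.9 + 1.5 + 1.3 + 5.4 − 3.1) / 6 = 0.9000%
Σ(R_i − R̄_i)(R_m − R̄_m) = 93.7700  ⇒  Cov = 93.7700 / 5 = 18.7540
Σ(R_m − R̄_m)² = 56.5000  ⇒  Var(R_m) = 56.5000 / 5 = 11.3000
β = Cov / Var(R_m) = 18.7540 / 11.3000 = 1.6596
MRP = 8.12% − 4.17% = 3.95%
E(R) = R_f + β × MRP = 4.17% + 1.6596 × 3.95% = 10.73%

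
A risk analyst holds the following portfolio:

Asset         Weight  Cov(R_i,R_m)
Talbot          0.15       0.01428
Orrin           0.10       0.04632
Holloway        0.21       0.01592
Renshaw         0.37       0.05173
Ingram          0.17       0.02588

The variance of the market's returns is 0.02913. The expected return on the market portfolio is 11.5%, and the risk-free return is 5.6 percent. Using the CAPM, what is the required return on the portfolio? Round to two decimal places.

β_Talbot = 0.01428 / 0.02913 = 0.4902
β_Orrin = 0.04632 / 0.02913 = 1.5901
β_Holloway = 0.01592 / 0.02913 = 0.5465
β_Renshaw = 0.05173 / 0.02913 = 1.7758
β_Ingram = 0.02588 / 0.02913 = 0.8884
β_P = Σ w_i β_i = 0.15×0.4902 + 0.10×1.5901 + 0.21×0.5465 + 0.37×1.7758 + 0.17×0.8884 = 1.1554
MRP = 11.5% − 5.6% = 5.90%
E(R_P) = R_f + β_P × MRP = 5.6% + 1.1554 × 5.9% = 12.42%

12.42%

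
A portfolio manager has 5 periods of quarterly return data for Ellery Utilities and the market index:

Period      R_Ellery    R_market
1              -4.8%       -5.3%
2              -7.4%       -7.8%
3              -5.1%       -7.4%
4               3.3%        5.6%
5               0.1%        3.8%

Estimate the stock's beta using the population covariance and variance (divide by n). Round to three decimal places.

0.661

Mean R_i = (-4.8 − 7.4 − 5.1 + 3.3 + 0.1) / 5 = -2.7800%
Mean R_m = (-5.3 − 7.8 − 7.4 + 5.6 + 3.8) / 5 = -2.2200%
Σ(R_i − R̄_i)(R_m − R̄_m) = 108.9020  ⇒  Cov = 108.9020 / 5 = 21.7804
Σ(R_m − R̄_m)² = 164.8480  ⇒  Var(R_m) = 164.8480 / 5 = 32.9696
β = Cov / Var(R_m) = 21.7804 / 32.9696 = 0.6606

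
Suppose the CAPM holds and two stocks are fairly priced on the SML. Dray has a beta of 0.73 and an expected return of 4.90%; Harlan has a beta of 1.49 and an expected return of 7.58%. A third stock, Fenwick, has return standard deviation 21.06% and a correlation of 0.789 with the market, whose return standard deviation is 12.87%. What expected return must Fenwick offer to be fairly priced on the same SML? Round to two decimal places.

MRP = (7.58% − 4.90%) / (1.49 − 0.73) = 3.5263%
R_f = 4.90% − 0.73 × 3.5263% = 2.3258%
β_Fenwick = ρ·σ_i/σ_m = 0.789 × 21.06 / 12.87 = 1.2911
E(R_Fenwick) = R_f + β × MRP = 2.3258% + 1.2911 × 3.5263% = 6.88%

6.88%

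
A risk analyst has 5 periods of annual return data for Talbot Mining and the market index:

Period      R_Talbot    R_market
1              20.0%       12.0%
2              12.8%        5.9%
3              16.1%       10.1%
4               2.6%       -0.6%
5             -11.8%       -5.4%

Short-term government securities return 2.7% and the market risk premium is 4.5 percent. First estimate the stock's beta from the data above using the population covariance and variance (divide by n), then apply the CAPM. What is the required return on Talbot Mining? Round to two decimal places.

Mean R_i = (20.0 + 12.8 + 16.1 + 2.6 − 11.8) / 5 = 7.9400%
Mean R_m = (12.0 + 5.9 + 10.1 − 0.6 − 5.4) / 5 = 4.4000%
Σ(R_i − R̄_i)(R_m − R̄_m) = 365.6100  ⇒  Cov = 365.6100 / 5 = 73.1220
Σ(R_m − R̄_m)² = 213.5400  ⇒  Var(R_m) = 213.5400 / 5 = 42.7080
β = Cov / Var(R_m) = 73.1220 / 42.7080 = 1.7121
E(R) = R_f + β × MRP = 2.7% + 1.7121 × 4.5% = 10.40%

10.40%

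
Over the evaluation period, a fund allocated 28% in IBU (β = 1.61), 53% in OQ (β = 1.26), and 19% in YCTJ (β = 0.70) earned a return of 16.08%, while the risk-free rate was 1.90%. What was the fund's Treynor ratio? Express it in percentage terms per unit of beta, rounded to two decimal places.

11.33%

β_P = 0.28×1.61 + 0.53×1.26 + 0.19×0.70 = 1.2516
Treynor = (R_P − R_f) / β_P = (16.08% − 1.90%) / 1.2516 = 14.18% / 1.2516 = 11.33%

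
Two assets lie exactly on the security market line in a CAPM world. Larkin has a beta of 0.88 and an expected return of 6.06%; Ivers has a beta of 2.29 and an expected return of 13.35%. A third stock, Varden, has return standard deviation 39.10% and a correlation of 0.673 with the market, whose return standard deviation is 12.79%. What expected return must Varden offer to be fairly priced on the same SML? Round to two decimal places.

12.15%

MRP = (13.35% − 6.06%) / (2.29 − 0.88) = 5.1702%
R_f = 6.06% − 0.88 × 5.1702% = 1.5102%
β_Varden = ρ·σ_i/σ_m = 0.673 × 39.10 / 12.79 = 2.0574
E(R_Varden) = R_f + β × MRP = 1.5102% + 2.0574 × 5.1702% = 12.15%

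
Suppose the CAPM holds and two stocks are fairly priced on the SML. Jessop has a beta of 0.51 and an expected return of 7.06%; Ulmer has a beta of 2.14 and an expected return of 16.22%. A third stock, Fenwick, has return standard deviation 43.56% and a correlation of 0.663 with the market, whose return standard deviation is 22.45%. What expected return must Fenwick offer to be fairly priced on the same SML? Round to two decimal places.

MRP = (16.22% − 7.06%) / (2.14 − 0.51) = 5.6196%
R_f = 7.06% − 0.51 × 5.6196% = 4.1940%
β_Fenwick = ρ·σ_i/σ_m = 0.663 × 43.56 / 22.45 = 1.2864
E(R_Fenwick) = R_f + β × MRP = 4.1940% + 1.2864 × 5.6196% = 11.42%

11.42%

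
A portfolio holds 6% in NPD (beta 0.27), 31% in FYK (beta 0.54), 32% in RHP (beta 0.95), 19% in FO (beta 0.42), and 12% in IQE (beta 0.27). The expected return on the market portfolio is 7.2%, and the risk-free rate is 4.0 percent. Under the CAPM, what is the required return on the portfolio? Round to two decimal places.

β_P = Σ w_i β_i = 0.06×0.27 + 0.31×0.54 + 0.32×0.95 + 0.19×0.42 + 0.12×0.27 = 0.5998
MRP = 7.2% − 4.0% = 3.20%
E(R_P) = R_f + β_P × MRP = 4.0% + 0.5998 × 3.2% = 5.92%

5.92%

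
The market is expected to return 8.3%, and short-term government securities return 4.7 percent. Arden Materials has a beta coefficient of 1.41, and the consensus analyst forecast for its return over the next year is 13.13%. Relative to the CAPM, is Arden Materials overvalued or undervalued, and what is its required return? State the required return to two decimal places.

MRP = 8.3% − 4.7% = 3.60%
Required return = R_f + β·MRP = 4.7% + 1.41 × 3.6% = 9.78%
Forecast 13.13% > required 9.78% → the stock plots above the SML → undervalued.

Undervalued; required return 9.78%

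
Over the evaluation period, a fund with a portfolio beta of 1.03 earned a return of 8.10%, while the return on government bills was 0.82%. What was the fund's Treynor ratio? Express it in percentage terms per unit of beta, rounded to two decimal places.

Treynor = (R_P − R_f) / β_P = (8.10% − 0.82%) / 1.0300 = 7.28% / 1.0300 = 7.07%

7.07%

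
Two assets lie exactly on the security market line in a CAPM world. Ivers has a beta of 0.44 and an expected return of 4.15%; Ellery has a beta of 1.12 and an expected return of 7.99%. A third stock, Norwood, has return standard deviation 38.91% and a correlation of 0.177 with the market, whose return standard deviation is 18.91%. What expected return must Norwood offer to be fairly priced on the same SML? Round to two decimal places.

MRP = (7.99% − 4.15%) / (1.12 − 0.44) = 5.6471%
R_f = 4.15% − 0.44 × 5.6471% = 1.6653%
β_Norwood = ρ·σ_i/σ_m = 0.177 × 38.91 / 18.91 = 0.3642
E(R_Norwood) = R_f + β × MRP = 1.6653% + 0.3642 × 5.6471% = 3.72%

3.72%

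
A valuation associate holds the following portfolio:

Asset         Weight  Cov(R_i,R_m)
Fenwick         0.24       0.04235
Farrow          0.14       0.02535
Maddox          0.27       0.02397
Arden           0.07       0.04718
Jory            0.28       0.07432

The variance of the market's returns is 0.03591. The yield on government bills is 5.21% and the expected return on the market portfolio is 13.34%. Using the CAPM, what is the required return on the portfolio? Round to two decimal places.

15.24%

β_Fenwick = 0.04235 / 0.03591 = 1.1793
β_Farrow = 0.02535 / 0.03591 = 0.7059
β_Maddox = 0.02397 / 0.03591 = 0.6675
β_Arden = 0.04718 / 0.03591 = 1.3138
β_Jory = 0.07432 / 0.03591 = 2.0696
β_P = Σ w_i β_i = 0.24×1.1793 + 0.14×0.7059 + 0.27×0.6675 + 0.07×1.3138 + 0.28×2.0696 = 1.2335
MRP = 13.34% − 5.21% = 8.13%
E(R_P) = R_f + β_P × MRP = 5.21% + 1.2335 × 8.13% = 15.24%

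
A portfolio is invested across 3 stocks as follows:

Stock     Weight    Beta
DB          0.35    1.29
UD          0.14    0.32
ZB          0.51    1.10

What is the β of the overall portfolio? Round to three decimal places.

β_P = Σ w_i β_i = 0.35×1.29 + 0.14×0.32 + 0.51×1.10 = 1.0573

1.057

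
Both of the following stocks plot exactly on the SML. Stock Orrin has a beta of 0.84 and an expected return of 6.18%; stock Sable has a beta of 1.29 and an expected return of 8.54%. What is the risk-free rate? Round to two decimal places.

Both satisfy E(R) = R_f + β·MRP, so the slope of the SML is
MRP = (8.54% − 6.18%) / (1.29 − 0.84) = 2.36% / 0.45 = 5.2444%
R_f = E(R_Orrin) − β_Orrin·MRP = 6.18% − 0.84 × 5.2444% = 1.7747%

1.77%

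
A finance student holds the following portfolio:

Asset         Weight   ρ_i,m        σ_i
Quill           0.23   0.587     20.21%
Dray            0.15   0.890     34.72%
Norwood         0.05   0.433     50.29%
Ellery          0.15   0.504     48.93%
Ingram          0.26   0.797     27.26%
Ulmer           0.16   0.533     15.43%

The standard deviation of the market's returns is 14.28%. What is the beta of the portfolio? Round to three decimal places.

1.339

β_Quill = 0.587 × 20.21% / 14.28% = 0.8308
β_Dray = 0.890 × 34.72% / 14.28% = 2.1639
β_Norwood = 0.433 × 50.29% / 14.28% = 1.5249
β_Ellery = 0.504 × 48.93% / 14.28% = 1.7269
β_Ingram = 0.797 × 27.26% / 14.28% = 1.5214
β_Ulmer = 0.533 × 15.43% / 14.28% = 0.5759
β_P = Σ w_i β_i = 0.23×0.8308 + 0.15×2.1639 + 0.05×1.5249 + 0.15×1.7269 + 0.26×1.5214 + 0.16×0.5759 = 1.3387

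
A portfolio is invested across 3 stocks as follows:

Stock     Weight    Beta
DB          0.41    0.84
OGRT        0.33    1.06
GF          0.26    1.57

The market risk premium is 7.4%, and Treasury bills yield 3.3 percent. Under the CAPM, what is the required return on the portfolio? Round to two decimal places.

β_P = Σ w_i β_i = 0.41×0.84 + 0.33×1.06 + 0.26×1.57 = 1.1024
E(R_P) = R_f + β_P × MRP = 3.3% + 1.1024 × 7.4% = 11.46%

11.46%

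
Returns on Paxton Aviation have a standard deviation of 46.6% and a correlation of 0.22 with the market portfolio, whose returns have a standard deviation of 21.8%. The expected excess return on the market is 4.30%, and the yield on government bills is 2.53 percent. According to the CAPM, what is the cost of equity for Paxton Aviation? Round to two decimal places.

4.55%

β = ρ × σ_i / σ_m = 0.22 × 46.6% / 21.8% = 0.4703
E(R) = 2.53% + 0.4703 × 4.30% = 4.55%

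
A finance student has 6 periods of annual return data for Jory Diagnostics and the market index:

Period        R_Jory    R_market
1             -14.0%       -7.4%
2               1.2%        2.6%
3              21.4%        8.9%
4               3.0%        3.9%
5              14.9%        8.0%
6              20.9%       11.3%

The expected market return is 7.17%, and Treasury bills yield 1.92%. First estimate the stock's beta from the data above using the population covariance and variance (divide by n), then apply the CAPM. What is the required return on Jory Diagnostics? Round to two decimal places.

12.46%

Mean R_i = (-14.0 + 1.2 + 21.4 + 3.0 + 14.9 + 20.9) / 6 = 7.9000%
Mean R_m = (-7.4 + 2.6 + 8.9 + 3.9 + 8.0 + 11.3) / 6 = 4.5500%
Σ(R_i − R̄_i)(R_m − R̄_m) = 448.5800  ⇒  Cov = 448.5800 / 6 = 74.7633
Σ(R_m − R̄_m)² = 223.4150  ⇒  Var(R_m) = 223.4150 / 6 = 37.2358
β = Cov / Var(R_m) = 74.7633 / 37.2358 = 2.0078
MRP = 7.17% − 1.92% = 5.25%
E(R) = R_f + β × MRP = 1.92% + 2.0078 × 5.25% = 12.46%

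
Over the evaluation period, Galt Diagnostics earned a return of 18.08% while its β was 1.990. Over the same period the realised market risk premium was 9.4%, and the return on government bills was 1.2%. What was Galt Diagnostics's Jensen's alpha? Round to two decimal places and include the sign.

CAPM benchmark = R_f + β(R_m − R_f) = 1.2% + 1.990 × 9.4% = 19.9060%
α = actual − benchmark = 18.08% − 19.9060% = -1.83%

-1.83%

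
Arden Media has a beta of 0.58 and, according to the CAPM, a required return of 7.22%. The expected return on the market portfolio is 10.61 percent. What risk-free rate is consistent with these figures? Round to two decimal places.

2.54%

E(R) = R_f + β(E(R_m) − R_f) = R_f(1 − β) + β·E(R_m)
7.22% = R_f × (1 − 0.58) + 0.58 × 10.61%
7.22% = R_f × 0.42 + 6.1538%
R_f = (7.22% − 6.1538%) / 0.42 = 2.54%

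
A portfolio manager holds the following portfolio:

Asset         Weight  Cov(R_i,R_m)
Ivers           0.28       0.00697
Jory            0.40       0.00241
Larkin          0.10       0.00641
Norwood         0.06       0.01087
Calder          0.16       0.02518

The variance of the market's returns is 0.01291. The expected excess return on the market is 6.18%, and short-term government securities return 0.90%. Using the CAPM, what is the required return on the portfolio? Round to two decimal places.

β_Ivers = 0.00697 / 0.01291 = 0.5399
β_Jory = 0.00241 / 0.01291 = 0.1867
β_Larkin = 0.00641 / 0.01291 = 0.4965
β_Norwood = 0.01087 / 0.01291 = 0.8420
β_Calder = 0.02518 / 0.01291 = 1.9504
β_P = Σ w_i β_i = 0.28×0.5399 + 0.40×0.1867 + 0.10×0.4965 + 0.06×0.8420 + 0.16×1.9504 = 0.6381
E(R_P) = R_f + β_P × MRP = 0.90% + 0.6381 × 6.18% = 4.84%

4.84%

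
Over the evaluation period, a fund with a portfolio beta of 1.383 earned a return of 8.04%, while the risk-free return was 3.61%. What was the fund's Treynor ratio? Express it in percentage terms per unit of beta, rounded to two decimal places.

3.20%

Treynor = (R_P − R_f) / β_P = (8.04% − 3.61%) / 1.3830 = 4.43% / 1.3830 = 3.20%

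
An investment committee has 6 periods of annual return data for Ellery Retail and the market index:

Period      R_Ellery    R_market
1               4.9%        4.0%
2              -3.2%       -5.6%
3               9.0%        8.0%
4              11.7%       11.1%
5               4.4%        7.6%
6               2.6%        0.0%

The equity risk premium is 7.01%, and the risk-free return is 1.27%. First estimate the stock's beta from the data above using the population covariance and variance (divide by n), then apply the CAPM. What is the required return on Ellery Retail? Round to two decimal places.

Mean R_i = (4.9 − 3.2 + 9.0 + 11.7 + 4.4 + 2.6) / 6 = 4.9000%
Mean R_m = (4.0 − 5.6 + 8.0 + 11.1 + 7.6 + 0.0) / 6 = 4.1833%
Σ(R_i − R̄_i)(R_m − R̄_m) = 149.8400  ⇒  Cov = 149.8400 / 6 = 24.9733
Σ(R_m − R̄_m)² = 187.3283  ⇒  Var(R_m) = 187.3283 / 6 = 31.2214
β = Cov / Var(R_m) = 24.9733 / 31.2214 = 0.7999
E(R) = R_f + β × MRP = 1.27% + 0.7999 × 7.01% = 6.88%

6.88%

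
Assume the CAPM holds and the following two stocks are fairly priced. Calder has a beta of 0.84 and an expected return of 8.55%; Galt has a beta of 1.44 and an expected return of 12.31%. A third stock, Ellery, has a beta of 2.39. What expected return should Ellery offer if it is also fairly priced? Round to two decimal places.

18.26%

MRP (SML slope) = (12.31% − 8.55%) / (1.44 − 0.84) = 3.76% / 0.60 = 6.2667%
R_f (intercept) = 8.55% − 0.84 × 6.2667% = 3.2860%
E(R_Ellery) = R_f + β × MRP = 3.2860% + 2.39 × 6.2667% = 18.26%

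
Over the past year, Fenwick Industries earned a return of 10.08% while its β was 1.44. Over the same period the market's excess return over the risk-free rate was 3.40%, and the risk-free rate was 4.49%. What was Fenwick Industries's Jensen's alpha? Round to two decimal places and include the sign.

+0.69%

CAPM benchmark = R_f + β(R_m − R_f) = 4.49% + 1.44 × 3.40% = 9.3860%
α = actual − benchmark = 10.08% − 9.3860% = +0.69%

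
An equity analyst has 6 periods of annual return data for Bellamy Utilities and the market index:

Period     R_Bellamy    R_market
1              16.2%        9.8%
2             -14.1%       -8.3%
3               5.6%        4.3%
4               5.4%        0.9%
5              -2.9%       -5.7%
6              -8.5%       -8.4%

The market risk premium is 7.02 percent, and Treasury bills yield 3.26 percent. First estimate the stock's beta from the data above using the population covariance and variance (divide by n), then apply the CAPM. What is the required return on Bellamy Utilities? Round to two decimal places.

Mean R_i = (16.2 − 14.1 + 5.6 + 5.4 − 2.9 − 8.5) / 6 = 0.2833%
Mean R_m = (9.8 − 8.3 + 4.3 + 0.9 − 5.7 − 8.4) / 6 = -1.2333%
Σ(R_i − R̄_i)(R_m − R̄_m) = 394.7567  ⇒  Cov = 394.7567 / 6 = 65.7928
Σ(R_m − R̄_m)² = 278.1533  ⇒  Var(R_m) = 278.1533 / 6 = 46.3589
β = Cov / Var(R_m) = 65.7928 / 46.3589 = 1.4192
E(R) = R_f + β × MRP = 3.26% + 1.4192 × 7.02% = 13.22%

13.22%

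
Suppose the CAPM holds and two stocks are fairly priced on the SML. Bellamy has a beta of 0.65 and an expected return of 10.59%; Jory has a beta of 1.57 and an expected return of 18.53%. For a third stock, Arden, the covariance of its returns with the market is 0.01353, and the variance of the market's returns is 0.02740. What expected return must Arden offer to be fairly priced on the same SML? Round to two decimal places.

9.24%

MRP = (18.53% − 10.59%) / (1.57 − 0.65) = 8.6304%
R_f = 10.59% − 0.65 × 8.6304% = 4.9802%
β_Arden = Cov / Var(R_m) = 0.01353 / 0.02740 = 0.4938
E(R_Arden) = R_f + β × MRP = 4.9802% + 0.4938 × 8.6304% = 9.24%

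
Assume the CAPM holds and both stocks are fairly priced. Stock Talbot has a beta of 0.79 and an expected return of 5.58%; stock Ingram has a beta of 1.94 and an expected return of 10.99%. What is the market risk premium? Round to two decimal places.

4.70%

Both satisfy E(R) = R_f + β·MRP, so the slope of the SML is
MRP = (10.99% − 5.58%) / (1.94 − 0.79) = 5.41% / 1.15 = 4.7043%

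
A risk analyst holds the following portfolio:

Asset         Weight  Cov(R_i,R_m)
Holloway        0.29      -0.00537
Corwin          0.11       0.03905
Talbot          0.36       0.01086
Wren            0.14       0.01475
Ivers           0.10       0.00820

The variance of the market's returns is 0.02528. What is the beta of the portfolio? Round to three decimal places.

β_Holloway = -0.00537 / 0.02528 = -0.2124
β_Corwin = 0.03905 / 0.02528 = 1.5447
β_Talbot = 0.01086 / 0.02528 = 0.4296
β_Wren = 0.01475 / 0.02528 = 0.5835
β_Ivers = 0.00820 / 0.02528 = 0.3244
β_P = Σ w_i β_i = 0.29×-0.2124 + 0.11×1.5447 + 0.36×0.4296 + 0.14×0.5835 + 0.10×0.3244 = 0.3771

0.377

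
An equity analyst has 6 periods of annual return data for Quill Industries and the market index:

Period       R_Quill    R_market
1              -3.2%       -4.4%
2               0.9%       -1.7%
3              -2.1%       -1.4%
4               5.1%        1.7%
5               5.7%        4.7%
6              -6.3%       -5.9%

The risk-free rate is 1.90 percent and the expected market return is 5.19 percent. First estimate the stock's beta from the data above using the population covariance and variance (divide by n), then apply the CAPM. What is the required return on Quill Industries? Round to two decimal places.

5.73%

Mean R_i = (-3.2 + 0.9 − 2.1 + 5.1 + 5.7 − 6.3) / 6 = 0.0167%
Mean R_m = (-4.4 − 1.7 − 1.4 + 1.7 + 4.7 − 5.9) / 6 = -1.1667%
Σ(R_i − R̄_i)(R_m − R̄_m) = 88.2367  ⇒  Cov = 88.2367 / 6 = 14.7061
Σ(R_m − R̄_m)² = 75.8333  ⇒  Var(R_m) = 75.8333 / 6 = 12.6389
β = Cov / Var(R_m) = 14.7061 / 12.6389 = 1.1636
MRP = 5.19% − 1.90% = 3.29%
E(R) = R_f + β × MRP = 1.90% + 1.1636 × 3.29% = 5.73%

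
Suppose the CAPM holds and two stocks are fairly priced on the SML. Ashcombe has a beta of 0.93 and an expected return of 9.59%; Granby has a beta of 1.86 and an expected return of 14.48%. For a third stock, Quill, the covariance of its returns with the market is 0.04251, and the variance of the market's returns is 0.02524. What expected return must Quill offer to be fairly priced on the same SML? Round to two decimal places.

13.56%

MRP = (14.48% − 9.59%) / (1.86 − 0.93) = 5.2581%
R_f = 9.59% − 0.93 × 5.2581% = 4.7000%
β_Quill = Cov / Var(R_m) = 0.04251 / 0.02524 = 1.6842
E(R_Quill) = R_f + β × MRP = 4.7000% + 1.6842 × 5.2581% = 13.56%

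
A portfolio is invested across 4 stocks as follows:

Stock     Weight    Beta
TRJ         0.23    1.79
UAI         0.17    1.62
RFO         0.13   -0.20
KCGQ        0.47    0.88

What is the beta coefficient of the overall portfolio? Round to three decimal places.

β_P = Σ w_i β_i = 0.23×1.79 + 0.17×1.62 + 0.13×-0.20 + 0.47×0.88 = 1.0747

1.075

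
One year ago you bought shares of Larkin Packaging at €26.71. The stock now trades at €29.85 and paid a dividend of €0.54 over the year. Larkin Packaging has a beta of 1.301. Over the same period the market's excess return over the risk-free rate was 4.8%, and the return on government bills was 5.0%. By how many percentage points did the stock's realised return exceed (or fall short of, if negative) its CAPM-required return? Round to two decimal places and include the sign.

Realised HPR = (P1 + D1 − P0) / P0 = (29.85 + 0.54 − 26.71) / 26.71 = 3.68 / 26.71 = 13.7776%
CAPM required = R_f + β·MRP = 5.0% + 1.301 × 4.8% = 11.2448%
α = realised − required = 13.7776% − 11.2448% = +2.53%

+2.53%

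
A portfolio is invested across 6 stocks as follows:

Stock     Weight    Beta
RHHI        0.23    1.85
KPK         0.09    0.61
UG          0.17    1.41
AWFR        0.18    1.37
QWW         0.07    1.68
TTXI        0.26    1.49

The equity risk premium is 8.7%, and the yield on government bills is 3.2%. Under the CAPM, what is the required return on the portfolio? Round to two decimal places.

β_P = Σ w_i β_i = 0.23×1.85 + 0.09×0.61 + 0.17×1.41 + 0.18×1.37 + 0.07×1.68 + 0.26×1.49 = 1.4717
E(R_P) = R_f + β_P × MRP = 3.2% + 1.4717 × 8.7% = 16.00%

16.00%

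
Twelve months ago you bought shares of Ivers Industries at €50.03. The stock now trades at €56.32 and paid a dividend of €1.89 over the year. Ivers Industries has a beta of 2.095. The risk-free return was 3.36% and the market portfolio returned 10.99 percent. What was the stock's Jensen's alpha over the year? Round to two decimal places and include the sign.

Realised HPR = (P1 + D1 − P0) / P0 = (56.32 + 1.89 − 50.03) / 50.03 = 8.18 / 50.03 = 16.3502%
MRP = 10.99% − 3.36% = 7.63%
CAPM required = R_f + β·MRP = 3.36% + 2.095 × 7.63% = 19.34485%
α = realised − required = 16.3502% − 19.34485% = -2.99%

-2.99%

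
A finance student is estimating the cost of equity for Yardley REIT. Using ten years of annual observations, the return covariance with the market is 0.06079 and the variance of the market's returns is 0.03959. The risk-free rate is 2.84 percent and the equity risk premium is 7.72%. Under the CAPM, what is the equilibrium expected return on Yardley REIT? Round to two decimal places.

14.69%

β = Cov(R_i, R_m) / Var(R_m) = 0.06079 / 0.03959 = 1.5355
E(R) = R_f + β × MRP = 2.84% + 1.5355 × 7.72% = 14.69%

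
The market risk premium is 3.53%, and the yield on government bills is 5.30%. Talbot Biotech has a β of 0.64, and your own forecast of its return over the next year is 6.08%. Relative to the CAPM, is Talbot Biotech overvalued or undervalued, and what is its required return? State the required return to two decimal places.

Overvalued; required return 7.56%

Required return = R_f + β·MRP = 5.30% + 0.64 × 3.53% = 7.56%
Forecast 6.08% < required 7.56% → the stock plots below the SML → overvalued.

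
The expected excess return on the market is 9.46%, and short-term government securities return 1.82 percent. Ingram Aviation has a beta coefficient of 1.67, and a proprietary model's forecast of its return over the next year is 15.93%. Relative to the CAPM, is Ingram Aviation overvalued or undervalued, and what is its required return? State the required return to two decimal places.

Required return = R_f + β·MRP = 1.82% + 1.67 × 9.46% = 17.62%
Forecast 15.93% < required 17.62% → the stock plots below the SML → overvalued.

Overvalued; required return 17.62%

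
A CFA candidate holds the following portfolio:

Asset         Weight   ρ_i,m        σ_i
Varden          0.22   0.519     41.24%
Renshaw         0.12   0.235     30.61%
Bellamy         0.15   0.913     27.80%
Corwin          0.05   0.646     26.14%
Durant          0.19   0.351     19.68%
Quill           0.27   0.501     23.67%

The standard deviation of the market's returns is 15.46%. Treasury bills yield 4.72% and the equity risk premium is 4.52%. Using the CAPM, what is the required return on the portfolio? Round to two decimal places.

9.03%

β_Varden = 0.519 × 41.24% / 15.46% = 1.3844
β_Renshaw = 0.235 × 30.61% / 15.46% = 0.4653
β_Bellamy = 0.913 × 27.80% / 15.46% = 1.6417
β_Corwin = 0.646 × 26.14% / 15.46% = 1.0923
β_Durant = 0.351 × 19.68% / 15.46% = 0.4468
β_Quill = 0.501 × 23.67% / 15.46% = 0.7671
β_P = Σ w_i β_i = 0.22×1.3844 + 0.12×0.4653 + 0.15×1.6417 + 0.05×1.0923 + 0.19×0.4468 + 0.27×0.7671 = 0.9533
E(R_P) = R_f + β_P × MRP = 4.72% + 0.9533 × 4.52% = 9.03%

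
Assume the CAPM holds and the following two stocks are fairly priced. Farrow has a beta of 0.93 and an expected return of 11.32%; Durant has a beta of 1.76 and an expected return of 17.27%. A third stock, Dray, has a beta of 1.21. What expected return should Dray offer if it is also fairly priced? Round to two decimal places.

13.33%

MRP (SML slope) = (17.27% − 11.32%) / (1.76 − 0.93) = 5.95% / 0.83 = 7.1687%
R_f (intercept) = 11.32% − 0.93 × 7.1687% = 4.6531%
E(R_Dray) = R_f + β × MRP = 4.6531% + 1.21 × 7.1687% = 13.33%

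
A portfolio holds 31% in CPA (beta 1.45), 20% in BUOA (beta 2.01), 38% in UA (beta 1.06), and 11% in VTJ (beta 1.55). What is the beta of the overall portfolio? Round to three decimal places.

β_P = Σ w_i β_i = 0.31×1.45 + 0.20×2.01 + 0.38×1.06 + 0.11×1.55 = 1.4248

1.425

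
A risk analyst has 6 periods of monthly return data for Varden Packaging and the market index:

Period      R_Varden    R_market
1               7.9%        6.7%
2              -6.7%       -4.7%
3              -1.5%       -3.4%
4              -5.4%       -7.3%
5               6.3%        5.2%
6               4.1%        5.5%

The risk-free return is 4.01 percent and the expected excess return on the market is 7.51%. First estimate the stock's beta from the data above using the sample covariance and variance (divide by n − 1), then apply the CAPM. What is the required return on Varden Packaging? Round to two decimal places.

Mean R_i = (7.9 − 6.7 − 1.5 − 5.4 + 6.3 + 4.1) / 6 = 0.7833%
Mean R_m = (6.7 − 4.7 − 3.4 − 7.3 + 5.2 + 5.5) / 6 = 0.3333%
Σ(R_i − R̄_i)(R_m − R̄_m) = 182.6833  ⇒  Cov = 182.6833 / 5 = 36.5367
Σ(R_m − R̄_m)² = 188.4533  ⇒  Var(R_m) = 188.4533 / 5 = 37.6907
β = Cov / Var(R_m) = 36.5367 / 37.6907 = 0.9694
E(R) = R_f + β × MRP = 4.01% + 0.9694 × 7.51% = 11.29%

11.29%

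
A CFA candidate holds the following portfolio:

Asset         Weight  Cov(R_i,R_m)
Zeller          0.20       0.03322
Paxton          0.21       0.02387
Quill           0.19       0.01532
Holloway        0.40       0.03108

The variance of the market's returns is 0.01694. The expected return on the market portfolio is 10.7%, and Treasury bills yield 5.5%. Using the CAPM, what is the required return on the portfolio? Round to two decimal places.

13.79%

β_Zeller = 0.03322 / 0.01694 = 1.9610
β_Paxton = 0.02387 / 0.01694 = 1.4091
β_Quill = 0.01532 / 0.01694 = 0.9044
β_Holloway = 0.03108 / 0.01694 = 1.8347
β_P = Σ w_i β_i = 0.20×1.9610 + 0.21×1.4091 + 0.19×0.9044 + 0.40×1.8347 = 1.5938
MRP = 10.7% − 5.5% = 5.20%
E(R_P) = R_f + β_P × MRP = 5.5% + 1.5938 × 5.2% = 13.79%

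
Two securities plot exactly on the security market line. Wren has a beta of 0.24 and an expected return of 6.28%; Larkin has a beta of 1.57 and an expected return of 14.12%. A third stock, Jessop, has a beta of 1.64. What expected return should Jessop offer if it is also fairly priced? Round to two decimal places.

MRP (SML slope) = (14.12% − 6.28%) / (1.57 − 0.24) = 7.84% / 1.33 = 5.8947%
R_f (intercept) = 6.28% − 0.24 × 5.8947% = 4.8653%
E(R_Jessop) = R_f + β × MRP = 4.8653% + 1.64 × 5.8947% = 14.53%

14.53%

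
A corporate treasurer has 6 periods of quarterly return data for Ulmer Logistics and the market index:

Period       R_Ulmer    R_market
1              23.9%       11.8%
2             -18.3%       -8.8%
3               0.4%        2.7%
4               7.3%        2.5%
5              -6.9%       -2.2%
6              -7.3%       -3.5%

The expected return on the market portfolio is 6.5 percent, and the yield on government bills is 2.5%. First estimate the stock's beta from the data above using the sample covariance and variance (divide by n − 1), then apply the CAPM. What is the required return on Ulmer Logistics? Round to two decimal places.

10.68%

Mean R_i = (23.9 − 18.3 + 0.4 + 7.3 − 6.9 − 7.3) / 6 = -0.1500%
Mean R_m = (11.8 − 8.8 + 2.7 + 2.5 − 2.2 − 3.5) / 6 = 0.4167%
Σ(R_i − R̄_i)(R_m − R̄_m) = 503.4950  ⇒  Cov = 503.4950 / 5 = 100.6990
Σ(R_m − R̄_m)² = 246.2683  ⇒  Var(R_m) = 246.2683 / 5 = 49.2537
β = Cov / Var(R_m) = 100.6990 / 49.2537 = 2.0445
MRP = 6.5% − 2.5% = 4.00%
E(R) = R_f + β × MRP = 2.5% + 2.0445 × 4.0% = 10.68%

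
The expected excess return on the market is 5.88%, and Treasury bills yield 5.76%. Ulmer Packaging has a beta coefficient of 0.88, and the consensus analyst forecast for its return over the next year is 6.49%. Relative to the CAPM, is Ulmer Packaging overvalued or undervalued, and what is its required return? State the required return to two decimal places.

Required return = R_f + β·MRP = 5.76% + 0.88 × 5.88% = 10.93%
Forecast 6.49% < required 10.93% → the stock plots below the SML → overvalued.

Overvalued; required return 10.93%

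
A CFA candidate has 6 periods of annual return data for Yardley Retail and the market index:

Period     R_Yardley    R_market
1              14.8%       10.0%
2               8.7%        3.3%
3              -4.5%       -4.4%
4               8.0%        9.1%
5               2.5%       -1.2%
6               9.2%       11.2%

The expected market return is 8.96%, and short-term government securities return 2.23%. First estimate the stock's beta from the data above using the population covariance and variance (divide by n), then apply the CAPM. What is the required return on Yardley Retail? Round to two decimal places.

8.30%

Mean R_i = (14.8 + 8.7 − 4.5 + 8.0 + 2.5 + 9.2) / 6 = 6.4500%
Mean R_m = (10.0 + 3.3 − 4.4 + 9.1 − 1.2 + 11.2) / 6 = 4.6667%
Σ(R_i − R̄_i)(R_m − R̄_m) = 188.7500  ⇒  Cov = 188.7500 / 6 = 31.4583
Σ(R_m − R̄_m)² = 209.2733  ⇒  Var(R_m) = 209.2733 / 6 = 34.8789
β = Cov / Var(R_m) = 31.4583 / 34.8789 = 0.9019
MRP = 8.96% − 2.23% = 6.73%
E(R) = R_f + β × MRP = 2.23% + 0.9019 × 6.73% = 8.30%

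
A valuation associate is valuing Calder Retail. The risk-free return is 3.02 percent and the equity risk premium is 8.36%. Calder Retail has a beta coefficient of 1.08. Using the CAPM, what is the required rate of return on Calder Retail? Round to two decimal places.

E(R) = R_f + β × MRP = 3.02% + 1.08 × 8.36% = 12.05%

12.05%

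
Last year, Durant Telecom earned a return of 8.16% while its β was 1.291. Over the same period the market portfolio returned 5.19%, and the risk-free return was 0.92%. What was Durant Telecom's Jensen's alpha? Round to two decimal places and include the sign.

Market excess return = 5.19% − 0.92% = 4.27%
CAPM benchmark = R_f + β(R_m − R_f) = 0.92% + 1.291 × 4.27% = 6.43257%
α = actual − benchmark = 8.16% − 6.43257% = +1.73%

+1.73%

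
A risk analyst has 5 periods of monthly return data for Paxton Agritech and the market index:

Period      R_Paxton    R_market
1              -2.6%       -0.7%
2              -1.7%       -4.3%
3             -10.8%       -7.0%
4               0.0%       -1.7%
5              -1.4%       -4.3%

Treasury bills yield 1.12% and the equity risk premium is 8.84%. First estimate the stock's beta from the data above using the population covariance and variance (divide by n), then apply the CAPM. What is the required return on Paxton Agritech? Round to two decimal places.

12.40%

Mean R_i = (-2.6 − 1.7 − 10.8 + 0.0 − 1.4) / 5 = -3.3000%
Mean R_m = (-0.7 − 4.3 − 7.0 − 1.7 − 4.3) / 5 = -3.6000%
Σ(R_i − R̄_i)(R_m − R̄_m) = 31.3500  ⇒  Cov = 31.3500 / 5 = 6.2700
Σ(R_m − R̄_m)² = 24.5600  ⇒  Var(R_m) = 24.5600 / 5 = 4.9120
β = Cov / Var(R_m) = 6.2700 / 4.9120 = 1.2765
E(R) = R_f + β × MRP = 1.12% + 1.2765 × 8.84% = 12.40%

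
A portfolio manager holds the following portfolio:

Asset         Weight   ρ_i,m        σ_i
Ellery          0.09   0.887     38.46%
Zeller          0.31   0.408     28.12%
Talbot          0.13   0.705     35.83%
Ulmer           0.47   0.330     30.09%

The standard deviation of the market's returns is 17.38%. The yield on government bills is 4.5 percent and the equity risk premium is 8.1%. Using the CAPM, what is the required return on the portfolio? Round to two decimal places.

β_Ellery = 0.887 × 38.46% / 17.38% = 1.9628
β_Zeller = 0.408 × 28.12% / 17.38% = 0.6601
β_Talbot = 0.705 × 35.83% / 17.38% = 1.4534
β_Ulmer = 0.330 × 30.09% / 17.38% = 0.5713
β_P = Σ w_i β_i = 0.09×1.9628 + 0.31×0.6601 + 0.13×1.4534 + 0.47×0.5713 = 0.8387
E(R_P) = R_f + β_P × MRP = 4.5% + 0.8387 × 8.1% = 11.29%

11.29%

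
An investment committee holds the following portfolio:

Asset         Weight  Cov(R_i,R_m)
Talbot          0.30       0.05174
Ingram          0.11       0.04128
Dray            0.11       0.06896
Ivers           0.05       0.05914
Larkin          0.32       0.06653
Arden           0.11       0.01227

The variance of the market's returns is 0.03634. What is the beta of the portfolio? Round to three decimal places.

1.465

β_Talbot = 0.05174 / 0.03634 = 1.4238
β_Ingram = 0.04128 / 0.03634 = 1.1359
β_Dray = 0.06896 / 0.03634 = 1.8976
β_Ivers = 0.05914 / 0.03634 = 1.6274
β_Larkin = 0.06653 / 0.03634 = 1.8308
β_Arden = 0.01227 / 0.03634 = 0.3376
β_P = Σ w_i β_i = 0.30×1.4238 + 0.11×1.1359 + 0.11×1.8976 + 0.05×1.6274 + 0.32×1.8308 + 0.11×0.3376 = 1.4652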